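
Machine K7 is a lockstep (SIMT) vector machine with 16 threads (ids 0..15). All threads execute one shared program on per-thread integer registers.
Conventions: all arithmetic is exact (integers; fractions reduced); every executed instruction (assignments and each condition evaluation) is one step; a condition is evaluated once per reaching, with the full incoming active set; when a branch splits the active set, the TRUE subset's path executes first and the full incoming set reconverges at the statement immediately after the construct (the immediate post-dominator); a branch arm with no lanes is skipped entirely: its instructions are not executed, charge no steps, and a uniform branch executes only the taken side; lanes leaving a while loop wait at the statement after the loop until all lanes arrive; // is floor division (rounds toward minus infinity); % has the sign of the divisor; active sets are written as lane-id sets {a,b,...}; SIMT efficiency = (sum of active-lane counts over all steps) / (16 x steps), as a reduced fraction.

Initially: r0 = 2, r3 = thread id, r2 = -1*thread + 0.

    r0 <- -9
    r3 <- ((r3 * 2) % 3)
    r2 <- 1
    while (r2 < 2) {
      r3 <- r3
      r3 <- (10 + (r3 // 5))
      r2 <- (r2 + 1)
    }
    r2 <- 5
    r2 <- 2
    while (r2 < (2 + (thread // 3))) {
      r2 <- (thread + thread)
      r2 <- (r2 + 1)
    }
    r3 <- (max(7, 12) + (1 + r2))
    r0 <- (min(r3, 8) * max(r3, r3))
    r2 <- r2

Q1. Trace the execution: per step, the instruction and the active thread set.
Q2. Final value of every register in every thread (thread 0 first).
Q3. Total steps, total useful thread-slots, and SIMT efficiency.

step 0: r0 <- -9                     {0,1,2,3,4,5,6,7,8,9,10,11,12,13,14,15}
step 1: r3 <- ((r3 * 2) % 3)         {0,1,2,3,4,5,6,7,8,9,10,11,12,13,14,15}
step 2: r2 <- 1                      {0,1,2,3,4,5,6,7,8,9,10,11,12,13,14,15}
step 3: eval (r2 < 2)                {0,1,2,3,4,5,6,7,8,9,10,11,12,13,14,15}
step 4: r3 <- r3                     {0,1,2,3,4,5,6,7,8,9,10,11,12,13,14,15}
step 5: r3 <- (10 + (r3 // 5))       {0,1,2,3,4,5,6,7,8,9,10,11,12,13,14,15}
step 6: r2 <- (r2 + 1)               {0,1,2,3,4,5,6,7,8,9,10,11,12,13,14,15}
step 7: eval (r2 < 2)                {0,1,2,3,4,5,6,7,8,9,10,11,12,13,14,15}
step 8: r2 <- 5                      {0,1,2,3,4,5,6,7,8,9,10,11,12,13,14,15}
step 9: r2 <- 2                      {0,1,2,3,4,5,6,7,8,9,10,11,12,13,14,15}
step 10: eval (r2 < (2 + (thread // 3))) {0,1,2,3,4,5,6,7,8,9,10,11,12,13,14,15}
step 11: r2 <- (thread + thread)      {3,4,5,6,7,8,9,10,11,12,13,14,15}
step 12: r2 <- (r2 + 1)               {3,4,5,6,7,8,9,10,11,12,13,14,15}
step 13: eval (r2 < (2 + (thread // 3))) {3,4,5,6,7,8,9,10,11,12,13,14,15}
step 14: r3 <- (max(7, 12) + (1 + r2)) {0,1,2,3,4,5,6,7,8,9,10,11,12,13,14,15}
step 15: r0 <- (min(r3, 8) * max(r3, r3)) {0,1,2,3,4,5,6,7,8,9,10,11,12,13,14,15}
step 16: r2 <- r2                     {0,1,2,3,4,5,6,7,8,9,10,11,12,13,14,15}

Answer: 17 steps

r0: 120,120,120,160,176,192,208,224,240,256,272,288,304,320,336,352
r3: 15,15,15,20,22,24,26,28,30,32,34,36,38,40,42,44
r2: 2,2,2,7,9,11,13,15,17,19,21,23,25,27,29,31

steps = 17; useful = 263; efficiency = 263/272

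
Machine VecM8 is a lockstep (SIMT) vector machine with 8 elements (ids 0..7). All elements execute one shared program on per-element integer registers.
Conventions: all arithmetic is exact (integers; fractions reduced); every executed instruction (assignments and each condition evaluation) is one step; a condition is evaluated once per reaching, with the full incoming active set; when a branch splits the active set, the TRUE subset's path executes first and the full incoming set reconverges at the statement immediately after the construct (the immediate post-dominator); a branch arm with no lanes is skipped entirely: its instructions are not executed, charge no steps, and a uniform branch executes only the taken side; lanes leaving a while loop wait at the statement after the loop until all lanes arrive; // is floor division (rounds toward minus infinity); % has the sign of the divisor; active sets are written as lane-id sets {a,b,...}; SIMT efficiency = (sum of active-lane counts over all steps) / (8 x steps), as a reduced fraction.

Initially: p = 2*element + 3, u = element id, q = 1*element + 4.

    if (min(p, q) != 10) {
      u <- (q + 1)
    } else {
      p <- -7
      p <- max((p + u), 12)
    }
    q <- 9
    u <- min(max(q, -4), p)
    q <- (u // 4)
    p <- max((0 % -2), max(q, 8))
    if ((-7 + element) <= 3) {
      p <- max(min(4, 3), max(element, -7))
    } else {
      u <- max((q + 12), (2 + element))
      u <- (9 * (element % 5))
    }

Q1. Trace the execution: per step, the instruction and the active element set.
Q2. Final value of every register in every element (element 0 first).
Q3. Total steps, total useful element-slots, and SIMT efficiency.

step 0: eval (min(p, q) != 10)       {0,1,2,3,4,5,6,7}
step 1: u <- (q + 1)                 {0,1,2,3,4,5,7}
step 2: p <- -7                      {6}
step 3: p <- max((p + u), 12)        {6}
step 4: q <- 9                       {0,1,2,3,4,5,6,7}
step 5: u <- min(max(q, -4), p)      {0,1,2,3,4,5,6,7}
step 6: q <- (u // 4)                {0,1,2,3,4,5,6,7}
step 7: p <- max((0 % -2), max(q, 8)) {0,1,2,3,4,5,6,7}
step 8: eval ((-7 + element) <= 3)   {0,1,2,3,4,5,6,7}
step 9: p <- max(min(4, 3), max(element, -7)) {0,1,2,3,4,5,6,7}

Answer: 10 steps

p: 3,3,3,3,4,5,6,7
u: 3,5,7,9,9,9,9,9
q: 0,1,1,2,2,2,2,2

steps = 10; useful = 65; efficiency = 65/80 = 13/16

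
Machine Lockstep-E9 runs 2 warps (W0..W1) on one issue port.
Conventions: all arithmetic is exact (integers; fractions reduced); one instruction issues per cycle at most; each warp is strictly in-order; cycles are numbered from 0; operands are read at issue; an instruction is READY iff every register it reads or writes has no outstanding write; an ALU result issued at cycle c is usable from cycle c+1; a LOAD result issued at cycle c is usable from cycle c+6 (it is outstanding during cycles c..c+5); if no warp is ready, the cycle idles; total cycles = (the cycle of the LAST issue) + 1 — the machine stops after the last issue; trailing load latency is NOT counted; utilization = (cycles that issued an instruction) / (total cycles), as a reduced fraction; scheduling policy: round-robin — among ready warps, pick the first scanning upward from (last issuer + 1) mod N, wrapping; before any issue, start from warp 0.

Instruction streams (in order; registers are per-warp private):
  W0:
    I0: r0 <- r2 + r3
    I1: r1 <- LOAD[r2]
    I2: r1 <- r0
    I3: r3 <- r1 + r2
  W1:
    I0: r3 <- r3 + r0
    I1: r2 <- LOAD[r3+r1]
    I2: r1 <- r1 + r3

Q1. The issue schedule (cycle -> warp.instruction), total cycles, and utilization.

cycle 0: W0.I0
cycle 1: W1.I0
cycle 2: W0.I1
cycle 3: W1.I1
cycle 4: W1.I2
cycle 5: idle
cycle 6: idle
cycle 7: idle
cycle 8: W0.I2
cycle 9: W0.I3

Answer: 10 cycles, utilization 7/10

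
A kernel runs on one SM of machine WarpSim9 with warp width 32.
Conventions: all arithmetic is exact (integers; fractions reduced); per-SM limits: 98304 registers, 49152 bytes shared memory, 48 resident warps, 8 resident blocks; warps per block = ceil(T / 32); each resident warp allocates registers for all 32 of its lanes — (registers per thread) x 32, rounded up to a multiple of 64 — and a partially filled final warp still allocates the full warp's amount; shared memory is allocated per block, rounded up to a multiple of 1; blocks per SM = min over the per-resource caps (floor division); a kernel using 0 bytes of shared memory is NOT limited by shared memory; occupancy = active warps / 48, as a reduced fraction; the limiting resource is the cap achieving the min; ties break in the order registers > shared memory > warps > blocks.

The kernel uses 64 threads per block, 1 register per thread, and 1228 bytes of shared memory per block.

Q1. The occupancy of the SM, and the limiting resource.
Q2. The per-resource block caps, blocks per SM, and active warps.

Answer: occupancy 1/3, limited by blocks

registers: 768 blocks
shared memory: 40 blocks
warps: 24 blocks
blocks: 8 blocks

Answer: 8 blocks, 16 active warps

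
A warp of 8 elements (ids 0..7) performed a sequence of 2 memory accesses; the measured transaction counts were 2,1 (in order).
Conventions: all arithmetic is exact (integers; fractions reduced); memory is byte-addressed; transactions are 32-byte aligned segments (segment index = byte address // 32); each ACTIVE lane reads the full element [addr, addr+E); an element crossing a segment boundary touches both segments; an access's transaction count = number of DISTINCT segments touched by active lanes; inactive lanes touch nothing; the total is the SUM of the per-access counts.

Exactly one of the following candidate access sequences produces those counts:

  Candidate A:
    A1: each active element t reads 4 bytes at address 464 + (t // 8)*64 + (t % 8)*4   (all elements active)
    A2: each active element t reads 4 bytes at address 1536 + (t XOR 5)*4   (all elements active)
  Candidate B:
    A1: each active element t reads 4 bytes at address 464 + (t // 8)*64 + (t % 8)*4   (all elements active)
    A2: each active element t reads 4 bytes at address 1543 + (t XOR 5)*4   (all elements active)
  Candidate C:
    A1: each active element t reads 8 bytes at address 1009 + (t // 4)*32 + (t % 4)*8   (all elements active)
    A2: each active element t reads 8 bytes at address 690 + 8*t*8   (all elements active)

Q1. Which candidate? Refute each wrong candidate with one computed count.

B: A2 gives 2 transactions, not 1
C: A1 gives 3 transactions, not 2
A: all counts match (2,1)

Answer: A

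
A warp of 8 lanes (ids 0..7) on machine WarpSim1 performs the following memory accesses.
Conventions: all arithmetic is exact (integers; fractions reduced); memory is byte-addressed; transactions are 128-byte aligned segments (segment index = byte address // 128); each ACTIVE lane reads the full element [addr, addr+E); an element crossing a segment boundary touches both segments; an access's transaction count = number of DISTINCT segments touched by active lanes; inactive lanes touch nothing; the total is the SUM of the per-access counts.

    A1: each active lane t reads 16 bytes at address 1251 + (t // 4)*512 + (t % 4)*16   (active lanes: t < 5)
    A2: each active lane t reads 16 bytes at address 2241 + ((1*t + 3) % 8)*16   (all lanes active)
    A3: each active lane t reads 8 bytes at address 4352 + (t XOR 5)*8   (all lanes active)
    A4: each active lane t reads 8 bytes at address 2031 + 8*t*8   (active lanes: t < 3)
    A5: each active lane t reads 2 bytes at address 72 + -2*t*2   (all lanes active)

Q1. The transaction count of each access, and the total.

A1: 3 transactions
A2: 2 transactions
A3: 1 transaction
A4: 2 transactions
A5: 1 transaction

Answer: 3,2,1,2,1; total 9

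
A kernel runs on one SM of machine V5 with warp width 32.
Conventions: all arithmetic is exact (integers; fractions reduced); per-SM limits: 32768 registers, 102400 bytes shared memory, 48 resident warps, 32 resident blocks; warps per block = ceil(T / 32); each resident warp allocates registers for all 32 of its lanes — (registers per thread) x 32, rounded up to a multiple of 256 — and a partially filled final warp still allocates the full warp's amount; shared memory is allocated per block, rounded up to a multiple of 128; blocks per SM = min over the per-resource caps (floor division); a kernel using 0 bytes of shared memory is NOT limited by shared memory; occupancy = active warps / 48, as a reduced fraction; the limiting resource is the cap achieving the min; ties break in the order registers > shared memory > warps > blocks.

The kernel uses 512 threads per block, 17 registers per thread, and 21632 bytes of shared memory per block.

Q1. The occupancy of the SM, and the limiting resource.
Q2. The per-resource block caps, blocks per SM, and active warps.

Answer: occupancy 2/3, limited by registers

registers: 2 blocks
shared memory: 4 blocks
warps: 3 blocks
blocks: 32 blocks

Answer: 2 blocks, 32 active warps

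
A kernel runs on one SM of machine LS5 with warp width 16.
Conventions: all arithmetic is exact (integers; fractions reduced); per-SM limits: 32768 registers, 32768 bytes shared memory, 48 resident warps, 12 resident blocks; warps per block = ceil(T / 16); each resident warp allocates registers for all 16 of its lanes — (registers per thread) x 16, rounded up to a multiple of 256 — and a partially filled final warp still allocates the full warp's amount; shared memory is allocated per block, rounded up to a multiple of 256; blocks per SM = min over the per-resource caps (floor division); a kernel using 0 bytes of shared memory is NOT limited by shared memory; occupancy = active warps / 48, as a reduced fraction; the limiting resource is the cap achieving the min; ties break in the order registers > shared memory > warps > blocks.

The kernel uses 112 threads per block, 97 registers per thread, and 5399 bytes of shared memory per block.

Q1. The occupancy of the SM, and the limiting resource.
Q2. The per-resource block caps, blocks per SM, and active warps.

Answer: occupancy 7/24, limited by registers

registers: 2 blocks
shared memory: 5 blocks
warps: 6 blocks
blocks: 12 blocks

Answer: 2 blocks, 14 active warps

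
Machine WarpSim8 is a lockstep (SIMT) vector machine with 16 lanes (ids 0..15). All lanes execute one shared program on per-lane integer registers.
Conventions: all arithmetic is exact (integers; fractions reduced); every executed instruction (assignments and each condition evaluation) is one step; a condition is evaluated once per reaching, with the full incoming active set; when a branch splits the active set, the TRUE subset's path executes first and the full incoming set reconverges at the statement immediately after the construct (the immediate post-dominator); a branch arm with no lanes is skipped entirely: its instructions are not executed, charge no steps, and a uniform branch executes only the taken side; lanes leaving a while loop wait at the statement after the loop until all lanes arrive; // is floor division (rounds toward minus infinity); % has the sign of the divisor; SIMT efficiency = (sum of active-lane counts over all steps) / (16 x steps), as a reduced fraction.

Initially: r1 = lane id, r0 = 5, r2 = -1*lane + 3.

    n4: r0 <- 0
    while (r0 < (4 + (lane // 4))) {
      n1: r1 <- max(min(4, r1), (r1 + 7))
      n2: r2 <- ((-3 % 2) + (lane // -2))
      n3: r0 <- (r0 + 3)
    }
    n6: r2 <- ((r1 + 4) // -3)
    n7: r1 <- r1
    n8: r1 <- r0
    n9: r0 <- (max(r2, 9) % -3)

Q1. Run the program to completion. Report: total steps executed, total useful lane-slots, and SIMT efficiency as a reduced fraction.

Answer: 18 steps, 240 useful, 5/6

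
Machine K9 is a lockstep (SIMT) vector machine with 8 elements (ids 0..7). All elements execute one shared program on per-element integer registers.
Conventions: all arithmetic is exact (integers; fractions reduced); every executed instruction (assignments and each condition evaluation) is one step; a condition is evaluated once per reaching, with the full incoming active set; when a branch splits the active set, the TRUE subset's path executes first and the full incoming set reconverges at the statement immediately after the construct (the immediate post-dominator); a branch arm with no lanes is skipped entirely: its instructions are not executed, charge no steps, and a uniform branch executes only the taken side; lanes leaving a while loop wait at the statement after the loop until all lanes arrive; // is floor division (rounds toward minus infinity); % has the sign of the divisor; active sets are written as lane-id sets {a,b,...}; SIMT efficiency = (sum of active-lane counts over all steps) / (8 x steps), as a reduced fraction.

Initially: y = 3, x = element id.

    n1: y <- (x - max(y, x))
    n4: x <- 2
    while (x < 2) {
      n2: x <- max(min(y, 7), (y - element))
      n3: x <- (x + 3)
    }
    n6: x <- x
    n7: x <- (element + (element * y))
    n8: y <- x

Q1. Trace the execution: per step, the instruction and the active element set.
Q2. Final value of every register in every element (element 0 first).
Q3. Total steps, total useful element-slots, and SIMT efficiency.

step 0: y <- (x - max(y, x))         {0,1,2,3,4,5,6,7}
step 1: x <- 2                       {0,1,2,3,4,5,6,7}
step 2: eval (x < 2)                 {0,1,2,3,4,5,6,7}
step 3: x <- x                       {0,1,2,3,4,5,6,7}
step 4: x <- (element + (element * y)) {0,1,2,3,4,5,6,7}
step 5: y <- x                       {0,1,2,3,4,5,6,7}

Answer: 6 steps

y: 0,-1,0,3,4,5,6,7
x: 0,-1,0,3,4,5,6,7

steps = 6; useful = 48; efficiency = 48/48 = 1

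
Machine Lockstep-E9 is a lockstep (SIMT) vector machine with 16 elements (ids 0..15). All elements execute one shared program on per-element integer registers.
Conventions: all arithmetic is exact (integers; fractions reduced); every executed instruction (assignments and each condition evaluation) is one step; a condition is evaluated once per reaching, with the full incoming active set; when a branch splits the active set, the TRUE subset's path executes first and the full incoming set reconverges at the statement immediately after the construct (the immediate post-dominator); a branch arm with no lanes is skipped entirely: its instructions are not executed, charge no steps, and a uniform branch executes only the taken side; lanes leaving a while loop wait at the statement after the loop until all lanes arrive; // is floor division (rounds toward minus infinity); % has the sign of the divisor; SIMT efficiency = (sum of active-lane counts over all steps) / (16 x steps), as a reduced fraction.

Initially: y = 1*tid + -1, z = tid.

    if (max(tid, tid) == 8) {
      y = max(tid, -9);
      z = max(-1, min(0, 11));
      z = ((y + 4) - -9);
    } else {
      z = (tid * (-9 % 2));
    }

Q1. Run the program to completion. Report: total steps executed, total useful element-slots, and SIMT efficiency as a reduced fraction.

Answer: 5 steps, 34 useful, 17/40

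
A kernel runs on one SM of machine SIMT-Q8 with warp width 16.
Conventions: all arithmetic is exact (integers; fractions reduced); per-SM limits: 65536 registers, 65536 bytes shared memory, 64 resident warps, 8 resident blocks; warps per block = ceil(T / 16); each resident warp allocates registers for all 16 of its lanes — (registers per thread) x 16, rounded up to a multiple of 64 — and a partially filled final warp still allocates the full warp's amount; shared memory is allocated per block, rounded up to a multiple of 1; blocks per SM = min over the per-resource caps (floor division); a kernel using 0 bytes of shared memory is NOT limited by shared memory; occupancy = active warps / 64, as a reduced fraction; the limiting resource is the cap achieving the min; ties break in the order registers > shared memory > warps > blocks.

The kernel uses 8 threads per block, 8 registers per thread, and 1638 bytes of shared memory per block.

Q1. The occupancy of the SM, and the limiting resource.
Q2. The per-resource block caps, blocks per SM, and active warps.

Answer: occupancy 1/8, limited by blocks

registers: 512 blocks
shared memory: 40 blocks
warps: 64 blocks
blocks: 8 blocks

Answer: 8 blocks, 8 active warps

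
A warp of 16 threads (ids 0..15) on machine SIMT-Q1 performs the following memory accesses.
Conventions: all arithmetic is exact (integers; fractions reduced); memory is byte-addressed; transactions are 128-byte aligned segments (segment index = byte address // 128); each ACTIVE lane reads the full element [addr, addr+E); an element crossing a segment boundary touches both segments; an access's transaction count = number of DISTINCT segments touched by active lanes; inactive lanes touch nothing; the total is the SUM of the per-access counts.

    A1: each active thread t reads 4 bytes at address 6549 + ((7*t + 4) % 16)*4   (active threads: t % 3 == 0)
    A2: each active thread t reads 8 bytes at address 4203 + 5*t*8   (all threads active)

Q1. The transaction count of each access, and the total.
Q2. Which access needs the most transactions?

A1: 1 transaction
A2: 6 transactions

Answer: 1,6; total 7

Answer: A2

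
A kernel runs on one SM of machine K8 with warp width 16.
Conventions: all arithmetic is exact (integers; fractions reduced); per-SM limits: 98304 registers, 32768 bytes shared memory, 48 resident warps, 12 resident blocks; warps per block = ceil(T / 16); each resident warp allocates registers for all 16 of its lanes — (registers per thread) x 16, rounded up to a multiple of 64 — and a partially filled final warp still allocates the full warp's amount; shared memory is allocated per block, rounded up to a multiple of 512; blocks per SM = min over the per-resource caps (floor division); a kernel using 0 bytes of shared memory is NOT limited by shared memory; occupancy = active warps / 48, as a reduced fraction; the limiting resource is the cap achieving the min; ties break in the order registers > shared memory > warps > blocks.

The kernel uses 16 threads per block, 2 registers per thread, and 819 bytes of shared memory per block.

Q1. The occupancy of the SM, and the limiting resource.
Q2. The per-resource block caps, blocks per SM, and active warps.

Answer: occupancy 1/4, limited by blocks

registers: 1536 blocks
shared memory: 32 blocks
warps: 48 blocks
blocks: 12 blocks

Answer: 12 blocks, 12 active warps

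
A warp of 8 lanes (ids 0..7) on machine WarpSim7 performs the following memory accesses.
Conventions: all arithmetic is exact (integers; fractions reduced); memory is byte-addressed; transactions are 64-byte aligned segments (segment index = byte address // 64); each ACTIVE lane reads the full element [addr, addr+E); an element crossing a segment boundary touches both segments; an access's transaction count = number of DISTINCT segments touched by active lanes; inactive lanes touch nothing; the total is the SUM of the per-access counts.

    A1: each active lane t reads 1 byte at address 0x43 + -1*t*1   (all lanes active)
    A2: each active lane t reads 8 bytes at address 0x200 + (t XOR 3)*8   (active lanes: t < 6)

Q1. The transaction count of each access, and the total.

A1: 2 transactions
A2: 1 transaction

Answer: 2,1; total 3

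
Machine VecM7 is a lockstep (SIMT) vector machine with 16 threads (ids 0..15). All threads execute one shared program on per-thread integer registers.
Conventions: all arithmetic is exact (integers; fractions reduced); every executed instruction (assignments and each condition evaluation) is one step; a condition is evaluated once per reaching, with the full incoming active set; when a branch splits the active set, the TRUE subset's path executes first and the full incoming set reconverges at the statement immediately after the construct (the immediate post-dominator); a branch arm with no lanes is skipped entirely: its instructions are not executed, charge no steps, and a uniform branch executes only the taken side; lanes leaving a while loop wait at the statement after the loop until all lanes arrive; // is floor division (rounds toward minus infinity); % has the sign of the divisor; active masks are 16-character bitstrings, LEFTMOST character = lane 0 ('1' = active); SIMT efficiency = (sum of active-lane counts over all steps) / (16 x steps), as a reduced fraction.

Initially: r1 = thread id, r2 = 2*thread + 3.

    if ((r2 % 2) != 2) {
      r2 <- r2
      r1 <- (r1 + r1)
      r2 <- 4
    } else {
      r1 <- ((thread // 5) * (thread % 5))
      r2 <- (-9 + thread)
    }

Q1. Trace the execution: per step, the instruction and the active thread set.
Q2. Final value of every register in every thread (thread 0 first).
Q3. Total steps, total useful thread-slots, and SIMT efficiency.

step 0: eval ((r2 % 2) != 2)         1111111111111111
step 1: r2 <- r2                     1111111111111111
step 2: r1 <- (r1 + r1)              1111111111111111
step 3: r2 <- 4                      1111111111111111

Answer: 4 steps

r1: 0,2,4,6,8,10,12,14,16,18,20,22,24,26,28,30
r2: 4,4,4,4,4,4,4,4,4,4,4,4,4,4,4,4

steps = 4; useful = 64; efficiency = 64/64 = 1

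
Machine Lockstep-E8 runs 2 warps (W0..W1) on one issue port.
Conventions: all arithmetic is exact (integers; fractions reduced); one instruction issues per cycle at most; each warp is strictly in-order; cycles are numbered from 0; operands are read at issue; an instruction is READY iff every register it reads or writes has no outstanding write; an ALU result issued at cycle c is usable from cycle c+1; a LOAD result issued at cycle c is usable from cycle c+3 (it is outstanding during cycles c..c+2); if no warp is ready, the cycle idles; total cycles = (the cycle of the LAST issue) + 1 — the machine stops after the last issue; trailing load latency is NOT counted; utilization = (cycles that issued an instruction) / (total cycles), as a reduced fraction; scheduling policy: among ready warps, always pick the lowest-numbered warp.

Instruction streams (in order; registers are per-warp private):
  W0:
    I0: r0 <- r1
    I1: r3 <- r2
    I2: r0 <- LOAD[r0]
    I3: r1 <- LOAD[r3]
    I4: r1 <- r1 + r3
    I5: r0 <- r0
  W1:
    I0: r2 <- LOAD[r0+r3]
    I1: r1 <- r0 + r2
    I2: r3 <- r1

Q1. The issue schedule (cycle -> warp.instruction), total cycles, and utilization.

cycle 0: W0.I0
cycle 1: W0.I1
cycle 2: W0.I2
cycle 3: W0.I3
cycle 4: W1.I0
cycle 5: idle
cycle 6: W0.I4
cycle 7: W0.I5
cycle 8: W1.I1
cycle 9: W1.I2

Answer: 10 cycles, utilization 9/10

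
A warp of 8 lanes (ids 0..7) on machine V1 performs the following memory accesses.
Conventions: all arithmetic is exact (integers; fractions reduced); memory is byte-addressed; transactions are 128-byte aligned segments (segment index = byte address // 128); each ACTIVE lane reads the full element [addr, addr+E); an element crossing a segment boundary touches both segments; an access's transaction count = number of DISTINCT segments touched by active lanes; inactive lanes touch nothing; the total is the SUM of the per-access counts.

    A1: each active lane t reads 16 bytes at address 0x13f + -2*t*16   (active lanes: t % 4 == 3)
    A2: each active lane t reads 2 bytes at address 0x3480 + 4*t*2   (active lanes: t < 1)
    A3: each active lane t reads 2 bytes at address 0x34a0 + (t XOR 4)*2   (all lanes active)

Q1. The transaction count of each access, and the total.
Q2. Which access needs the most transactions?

A1: 2 transactions
A2: 1 transaction
A3: 1 transaction

Answer: 2,1,1; total 4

Answer: A1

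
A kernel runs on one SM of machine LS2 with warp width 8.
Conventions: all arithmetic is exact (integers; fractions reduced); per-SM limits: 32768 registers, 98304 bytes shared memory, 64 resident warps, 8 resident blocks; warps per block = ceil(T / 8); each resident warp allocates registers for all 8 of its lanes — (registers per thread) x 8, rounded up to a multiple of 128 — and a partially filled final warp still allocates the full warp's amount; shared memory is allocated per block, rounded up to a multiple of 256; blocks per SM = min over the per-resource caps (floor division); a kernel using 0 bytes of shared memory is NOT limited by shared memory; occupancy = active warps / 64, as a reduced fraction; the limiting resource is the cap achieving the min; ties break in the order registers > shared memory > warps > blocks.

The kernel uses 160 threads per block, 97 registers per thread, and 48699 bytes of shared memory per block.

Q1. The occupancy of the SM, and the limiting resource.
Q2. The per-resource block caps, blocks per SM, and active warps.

Answer: occupancy 5/16, limited by registers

registers: 1 block
shared memory: 2 blocks
warps: 3 blocks
blocks: 8 blocks

Answer: 1 block, 20 active warps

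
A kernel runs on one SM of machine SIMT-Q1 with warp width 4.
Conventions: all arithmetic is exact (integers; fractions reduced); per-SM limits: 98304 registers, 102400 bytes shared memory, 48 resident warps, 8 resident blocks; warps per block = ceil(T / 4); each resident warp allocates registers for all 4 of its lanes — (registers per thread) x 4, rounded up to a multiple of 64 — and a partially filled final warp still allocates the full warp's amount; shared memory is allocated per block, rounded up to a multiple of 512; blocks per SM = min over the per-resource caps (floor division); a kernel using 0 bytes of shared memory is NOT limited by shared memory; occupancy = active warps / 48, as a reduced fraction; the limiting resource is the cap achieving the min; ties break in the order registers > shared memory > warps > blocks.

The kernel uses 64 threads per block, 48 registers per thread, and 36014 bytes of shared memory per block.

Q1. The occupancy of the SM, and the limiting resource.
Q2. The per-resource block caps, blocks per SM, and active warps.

Answer: occupancy 2/3, limited by shared memory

registers: 32 blocks
shared memory: 2 blocks
warps: 3 blocks
blocks: 8 blocks

Answer: 2 blocks, 32 active warps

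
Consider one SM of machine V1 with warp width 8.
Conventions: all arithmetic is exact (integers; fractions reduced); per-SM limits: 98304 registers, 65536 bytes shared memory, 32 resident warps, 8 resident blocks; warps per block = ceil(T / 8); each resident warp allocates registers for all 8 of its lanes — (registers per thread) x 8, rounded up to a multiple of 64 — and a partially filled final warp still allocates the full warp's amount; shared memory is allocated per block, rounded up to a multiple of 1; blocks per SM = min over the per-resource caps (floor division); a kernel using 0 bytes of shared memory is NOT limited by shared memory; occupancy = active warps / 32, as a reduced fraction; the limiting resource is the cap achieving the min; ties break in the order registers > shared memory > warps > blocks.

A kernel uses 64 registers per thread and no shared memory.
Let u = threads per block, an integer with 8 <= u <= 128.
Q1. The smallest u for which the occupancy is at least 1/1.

Answer: u = 25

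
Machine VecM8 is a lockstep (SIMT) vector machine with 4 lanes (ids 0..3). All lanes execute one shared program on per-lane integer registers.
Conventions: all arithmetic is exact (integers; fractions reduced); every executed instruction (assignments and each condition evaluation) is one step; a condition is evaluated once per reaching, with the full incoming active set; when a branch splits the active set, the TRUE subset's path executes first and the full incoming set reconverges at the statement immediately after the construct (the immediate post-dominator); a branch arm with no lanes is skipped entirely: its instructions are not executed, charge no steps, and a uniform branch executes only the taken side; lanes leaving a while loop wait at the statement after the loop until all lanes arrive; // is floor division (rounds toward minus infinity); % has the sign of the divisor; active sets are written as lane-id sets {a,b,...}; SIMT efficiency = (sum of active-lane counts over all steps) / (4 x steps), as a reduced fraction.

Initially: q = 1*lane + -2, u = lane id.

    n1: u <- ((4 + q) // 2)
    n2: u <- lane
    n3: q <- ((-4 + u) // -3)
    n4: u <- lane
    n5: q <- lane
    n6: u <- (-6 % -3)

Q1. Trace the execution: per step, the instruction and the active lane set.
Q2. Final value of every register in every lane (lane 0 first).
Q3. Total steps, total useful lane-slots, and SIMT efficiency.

step 0: u <- ((4 + q) // 2)          {0,1,2,3}
step 1: u <- lane                    {0,1,2,3}
step 2: q <- ((-4 + u) // -3)        {0,1,2,3}
step 3: u <- lane                    {0,1,2,3}
step 4: q <- lane                    {0,1,2,3}
step 5: u <- (-6 % -3)               {0,1,2,3}

Answer: 6 steps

q: 0,1,2,3
u: 0,0,0,0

steps = 6; useful = 24; efficiency = 24/24 = 1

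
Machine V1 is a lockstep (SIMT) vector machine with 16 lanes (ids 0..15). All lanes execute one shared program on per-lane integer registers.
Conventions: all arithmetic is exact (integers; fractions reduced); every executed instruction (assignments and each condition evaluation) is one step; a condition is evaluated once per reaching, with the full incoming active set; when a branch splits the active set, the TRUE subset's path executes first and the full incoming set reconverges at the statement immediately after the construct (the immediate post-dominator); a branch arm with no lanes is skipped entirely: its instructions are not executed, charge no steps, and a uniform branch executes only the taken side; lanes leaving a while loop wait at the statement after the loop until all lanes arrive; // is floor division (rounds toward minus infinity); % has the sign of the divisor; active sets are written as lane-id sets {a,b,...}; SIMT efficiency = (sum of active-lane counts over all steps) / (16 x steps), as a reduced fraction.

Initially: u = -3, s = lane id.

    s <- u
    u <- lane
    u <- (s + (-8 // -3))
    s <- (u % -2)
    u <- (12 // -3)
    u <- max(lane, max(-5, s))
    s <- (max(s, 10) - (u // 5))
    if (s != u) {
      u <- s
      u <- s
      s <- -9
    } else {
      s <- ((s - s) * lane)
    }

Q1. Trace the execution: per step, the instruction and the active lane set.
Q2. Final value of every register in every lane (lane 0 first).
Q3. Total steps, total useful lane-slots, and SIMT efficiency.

step 0: s <- u                       {0,1,2,3,4,5,6,7,8,9,10,11,12,13,14,15}
step 1: u <- lane                    {0,1,2,3,4,5,6,7,8,9,10,11,12,13,14,15}
step 2: u <- (s + (-8 // -3))        {0,1,2,3,4,5,6,7,8,9,10,11,12,13,14,15}
step 3: s <- (u % -2)                {0,1,2,3,4,5,6,7,8,9,10,11,12,13,14,15}
step 4: u <- (12 // -3)              {0,1,2,3,4,5,6,7,8,9,10,11,12,13,14,15}
step 5: u <- max(lane, max(-5, s))   {0,1,2,3,4,5,6,7,8,9,10,11,12,13,14,15}
step 6: s <- (max(s, 10) - (u // 5)) {0,1,2,3,4,5,6,7,8,9,10,11,12,13,14,15}
step 7: eval (s != u)                {0,1,2,3,4,5,6,7,8,9,10,11,12,13,14,15}
step 8: u <- s                       {0,1,2,3,4,5,6,7,8,10,11,12,13,14,15}
step 9: u <- s                       {0,1,2,3,4,5,6,7,8,10,11,12,13,14,15}
step 10: s <- -9                      {0,1,2,3,4,5,6,7,8,10,11,12,13,14,15}
step 11: s <- ((s - s) * lane)        {9}

Answer: 12 steps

u: 10,10,10,10,10,9,9,9,9,9,8,8,8,8,8,7
s: -9,-9,-9,-9,-9,-9,-9,-9,-9,0,-9,-9,-9,-9,-9,-9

steps = 12; useful = 174; efficiency = 174/192 = 29/32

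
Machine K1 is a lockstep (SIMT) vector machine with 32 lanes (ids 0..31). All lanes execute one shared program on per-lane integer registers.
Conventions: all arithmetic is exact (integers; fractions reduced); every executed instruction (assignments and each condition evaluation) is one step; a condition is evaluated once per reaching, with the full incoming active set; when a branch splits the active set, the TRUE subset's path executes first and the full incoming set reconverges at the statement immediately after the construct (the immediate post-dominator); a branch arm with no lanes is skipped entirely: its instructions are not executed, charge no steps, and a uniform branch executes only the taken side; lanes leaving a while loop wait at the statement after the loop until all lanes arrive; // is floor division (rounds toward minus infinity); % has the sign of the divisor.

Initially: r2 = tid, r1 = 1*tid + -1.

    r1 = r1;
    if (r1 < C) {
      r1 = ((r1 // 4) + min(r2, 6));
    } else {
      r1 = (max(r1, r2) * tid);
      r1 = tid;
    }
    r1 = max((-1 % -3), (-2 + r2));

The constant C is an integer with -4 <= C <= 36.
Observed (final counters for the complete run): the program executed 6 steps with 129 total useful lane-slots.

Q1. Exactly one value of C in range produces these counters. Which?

Answer: C = 30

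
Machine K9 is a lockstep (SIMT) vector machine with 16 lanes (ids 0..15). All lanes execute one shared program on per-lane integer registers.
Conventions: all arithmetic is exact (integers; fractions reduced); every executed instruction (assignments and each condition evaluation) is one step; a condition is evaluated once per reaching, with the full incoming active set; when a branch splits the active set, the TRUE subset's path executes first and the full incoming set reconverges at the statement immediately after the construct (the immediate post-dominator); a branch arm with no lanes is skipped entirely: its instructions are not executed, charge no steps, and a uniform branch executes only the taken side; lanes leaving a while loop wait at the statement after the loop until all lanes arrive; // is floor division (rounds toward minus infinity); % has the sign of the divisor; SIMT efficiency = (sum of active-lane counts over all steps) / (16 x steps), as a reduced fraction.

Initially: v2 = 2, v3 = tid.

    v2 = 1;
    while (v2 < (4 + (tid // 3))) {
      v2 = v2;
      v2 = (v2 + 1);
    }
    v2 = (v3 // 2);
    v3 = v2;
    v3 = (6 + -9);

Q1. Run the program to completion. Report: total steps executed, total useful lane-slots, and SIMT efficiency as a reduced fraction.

Answer: 29 steps, 329 useful, 329/464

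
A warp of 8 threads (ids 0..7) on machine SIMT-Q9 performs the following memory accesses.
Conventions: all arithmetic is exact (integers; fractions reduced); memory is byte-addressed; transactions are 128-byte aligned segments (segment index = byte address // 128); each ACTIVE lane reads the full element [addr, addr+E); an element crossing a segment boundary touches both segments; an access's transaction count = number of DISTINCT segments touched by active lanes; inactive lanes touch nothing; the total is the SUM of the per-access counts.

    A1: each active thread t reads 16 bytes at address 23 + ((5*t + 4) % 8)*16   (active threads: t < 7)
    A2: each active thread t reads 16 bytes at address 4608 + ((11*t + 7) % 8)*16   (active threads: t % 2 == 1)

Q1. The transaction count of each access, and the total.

A1: 2 transactions
A2: 1 transaction

Answer: 2,1; total 3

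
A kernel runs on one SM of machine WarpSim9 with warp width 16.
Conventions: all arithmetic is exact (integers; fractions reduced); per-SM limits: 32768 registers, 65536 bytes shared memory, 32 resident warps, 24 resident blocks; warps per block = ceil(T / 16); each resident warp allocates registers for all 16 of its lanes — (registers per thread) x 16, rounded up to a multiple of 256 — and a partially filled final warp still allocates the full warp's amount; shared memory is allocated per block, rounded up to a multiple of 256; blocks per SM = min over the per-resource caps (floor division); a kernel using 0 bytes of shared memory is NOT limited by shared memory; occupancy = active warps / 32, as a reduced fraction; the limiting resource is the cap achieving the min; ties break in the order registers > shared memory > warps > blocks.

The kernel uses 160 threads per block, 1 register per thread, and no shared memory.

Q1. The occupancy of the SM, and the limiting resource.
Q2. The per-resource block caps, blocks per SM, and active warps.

Answer: occupancy 15/16, limited by warps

registers: 12 blocks
shared memory: no limit (kernel uses none)
warps: 3 blocks
blocks: 24 blocks

Answer: 3 blocks, 30 active warps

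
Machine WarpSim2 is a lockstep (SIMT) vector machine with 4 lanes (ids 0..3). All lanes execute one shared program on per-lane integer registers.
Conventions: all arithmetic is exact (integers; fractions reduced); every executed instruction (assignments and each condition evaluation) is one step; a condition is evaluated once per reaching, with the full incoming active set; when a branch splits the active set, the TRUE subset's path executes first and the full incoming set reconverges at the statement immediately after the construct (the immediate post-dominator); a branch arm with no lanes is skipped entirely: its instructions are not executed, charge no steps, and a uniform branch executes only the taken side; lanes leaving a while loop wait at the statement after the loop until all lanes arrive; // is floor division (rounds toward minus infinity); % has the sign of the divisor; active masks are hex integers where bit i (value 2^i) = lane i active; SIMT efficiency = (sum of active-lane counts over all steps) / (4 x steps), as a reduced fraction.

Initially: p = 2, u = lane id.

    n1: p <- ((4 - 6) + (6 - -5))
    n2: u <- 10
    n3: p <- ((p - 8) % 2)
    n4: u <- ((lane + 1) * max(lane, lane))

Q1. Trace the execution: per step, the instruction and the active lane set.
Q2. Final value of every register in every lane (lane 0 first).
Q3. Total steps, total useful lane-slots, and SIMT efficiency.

step 0: p <- ((4 - 6) + (6 - -5))    0xf
step 1: u <- 10                      0xf
step 2: p <- ((p - 8) % 2)           0xf
step 3: u <- ((lane + 1) * max(lane, lane)) 0xf

Answer: 4 steps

p: 1,1,1,1
u: 0,2,6,12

steps = 4; useful = 16; efficiency = 16/16 = 1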